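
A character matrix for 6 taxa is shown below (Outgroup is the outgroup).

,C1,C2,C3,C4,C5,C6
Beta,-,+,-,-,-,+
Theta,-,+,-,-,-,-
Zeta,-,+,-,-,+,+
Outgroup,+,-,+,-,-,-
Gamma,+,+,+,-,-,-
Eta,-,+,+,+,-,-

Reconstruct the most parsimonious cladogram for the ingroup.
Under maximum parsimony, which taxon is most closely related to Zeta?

Character polarity is set by the outgroup: the derived state is whichever differs from the outgroup's state, so for C1, C3 the derived state is '-', and for the remaining characters it is '+'.
C1 (derived state '-') is shared by Beta, Eta, Theta, and Zeta — a synapomorphy uniting that clade.
C2 (derived state '+') is shared by all ingroup taxa — unites the whole ingroup.
Only Beta, Theta, and Zeta show the derived state '-' for C3, supporting them as a clade.
C4: derived state '+' in Eta only — an autapomorphy, so it tells us nothing about relationships among taxa.
C5: derived state '+' in Zeta only — an autapomorphy, so it tells us nothing about relationships among taxa.
C6: derived state '+' in Beta and Zeta only — synapomorphy for {Beta, Zeta}.
Most parsimonious ingroup topology: (((Theta,(Zeta,Beta)),Eta),Gamma).
Zeta and Beta form a cherry on this tree, so they are sister taxa.

Beta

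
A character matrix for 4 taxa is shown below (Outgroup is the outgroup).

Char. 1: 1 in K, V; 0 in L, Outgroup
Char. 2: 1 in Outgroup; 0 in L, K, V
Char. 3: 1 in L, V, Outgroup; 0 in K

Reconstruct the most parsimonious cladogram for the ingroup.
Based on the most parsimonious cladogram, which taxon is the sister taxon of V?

K

Character polarity is set by the outgroup: the derived state is whichever differs from the outgroup's state, so for Char. 2, Char. 3 the derived state is '0', and for the remaining characters it is '1'.
Char. 1 (derived state '1') is shared by K and V — a synapomorphy uniting that clade.
All ingroup taxa share the derived state '0' for Char. 2; it defines the ingroup but does not resolve relationships within it.
Char. 3: derived state '0' in K only — an autapomorphy, so it tells us nothing about relationships among taxa.
Most parsimonious ingroup topology: ((V,K),L).
V and K form a cherry on this tree, so they are sister taxa.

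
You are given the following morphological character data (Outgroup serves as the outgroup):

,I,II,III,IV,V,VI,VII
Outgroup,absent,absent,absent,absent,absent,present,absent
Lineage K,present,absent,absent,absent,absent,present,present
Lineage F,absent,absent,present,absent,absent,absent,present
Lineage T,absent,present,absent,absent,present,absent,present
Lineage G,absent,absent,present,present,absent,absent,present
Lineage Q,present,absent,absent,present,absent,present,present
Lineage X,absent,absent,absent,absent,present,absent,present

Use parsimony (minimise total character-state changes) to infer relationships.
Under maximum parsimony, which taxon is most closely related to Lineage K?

Lineage Q

Character polarity is set by the outgroup: the derived state is whichever differs from the outgroup's state, so for VI the derived state is 'absent', and for the remaining characters it is 'present'.
I: derived state 'present' in Lineage K and Lineage Q only — synapomorphy for {Lineage K, Lineage Q}.
II: derived state 'present' in Lineage T only — an autapomorphy, so it tells us nothing about relationships among taxa.
Only Lineage F and Lineage G show the derived state 'present' for III, supporting them as a clade.
IV (state 'present') occurs in Lineage G and Lineage Q but conflicts with the nesting implied by the other characters — most parsimoniously interpreted as homoplasy.
Only Lineage T and Lineage X show the derived state 'present' for V, supporting them as a clade.
Only Lineage F, Lineage G, Lineage T, and Lineage X show the derived state 'absent' for VI, supporting them as a clade.
VII (derived state 'present') is shared by all ingroup taxa — unites the whole ingroup.
Most parsimonious ingroup topology: ((Lineage K,Lineage Q),((Lineage F,Lineage G),(Lineage T,Lineage X))).
Lineage K and Lineage Q form a cherry on this tree, so they are sister taxa.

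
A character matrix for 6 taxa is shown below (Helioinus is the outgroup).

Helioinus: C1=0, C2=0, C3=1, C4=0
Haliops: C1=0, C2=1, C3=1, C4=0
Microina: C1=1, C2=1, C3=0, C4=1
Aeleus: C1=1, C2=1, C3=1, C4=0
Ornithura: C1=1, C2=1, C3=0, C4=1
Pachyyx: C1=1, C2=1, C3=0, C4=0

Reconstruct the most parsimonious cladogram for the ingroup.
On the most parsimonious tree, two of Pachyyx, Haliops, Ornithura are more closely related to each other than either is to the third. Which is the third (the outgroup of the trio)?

Character polarity is set by the outgroup: the derived state is whichever differs from the outgroup's state, so for C3 the derived state is '0', and for the remaining characters it is '1'.
Only Aeleus, Microina, Ornithura, and Pachyyx show the derived state '1' for C1, supporting them as a clade.
All ingroup taxa share the derived state '1' for C2; it defines the ingroup but does not resolve relationships within it.
C3 (derived state '0') is shared by Microina, Ornithura, and Pachyyx — a synapomorphy uniting that clade.
C4: derived state '1' in Microina and Ornithura only — synapomorphy for {Microina, Ornithura}.
Most parsimonious ingroup topology: (Haliops,(((Microina,Ornithura),Pachyyx),Aeleus)).
Ornithura and Pachyyx share a more recent common ancestor with each other than either does with Haliops, so Haliops is the least closely related of the three.

Haliops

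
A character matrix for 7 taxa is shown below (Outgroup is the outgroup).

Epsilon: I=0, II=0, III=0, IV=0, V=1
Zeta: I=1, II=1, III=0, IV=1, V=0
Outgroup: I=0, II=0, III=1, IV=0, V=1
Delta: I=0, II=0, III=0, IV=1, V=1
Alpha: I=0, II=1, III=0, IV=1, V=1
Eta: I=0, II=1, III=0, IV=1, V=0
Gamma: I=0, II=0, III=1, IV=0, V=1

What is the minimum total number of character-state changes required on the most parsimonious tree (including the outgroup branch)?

Character polarity is set by the outgroup: the derived state is whichever differs from the outgroup's state, so for III, V the derived state is '0', and for the remaining characters it is '1'.
I: derived state '1' in Zeta only — an autapomorphy, so it tells us nothing about relationships among taxa.
II: derived state '1' in Alpha, Eta, and Zeta only — synapomorphy for {Alpha, Eta, Zeta}.
Only Alpha, Delta, Epsilon, Eta, and Zeta show the derived state '0' for III, supporting them as a clade.
IV: derived state '1' in Alpha, Delta, Eta, and Zeta only — synapomorphy for {Alpha, Delta, Eta, Zeta}.
V (derived state '0') is shared by Eta and Zeta — a synapomorphy uniting that clade.
Most parsimonious ingroup topology: (((((Zeta,Eta),Alpha),Delta),Epsilon),Gamma).
Changes per character on this tree: I: 1; II: 1; III: 1; IV: 1; V: 1.
Total = 5.

5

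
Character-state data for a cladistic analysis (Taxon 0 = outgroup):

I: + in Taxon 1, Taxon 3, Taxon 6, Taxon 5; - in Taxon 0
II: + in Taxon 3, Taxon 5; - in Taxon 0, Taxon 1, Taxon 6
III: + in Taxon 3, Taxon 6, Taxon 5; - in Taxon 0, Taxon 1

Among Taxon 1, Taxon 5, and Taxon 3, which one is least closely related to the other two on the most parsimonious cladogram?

Taxon 1

The outgroup has state '-' for every character, so '+' is the derived state throughout.
All ingroup taxa share the derived state '+' for I; it defines the ingroup but does not resolve relationships within it.
II (derived state '+') is shared by Taxon 3 and Taxon 5 — a synapomorphy uniting that clade.
III (derived state '+') is shared by Taxon 3, Taxon 5, and Taxon 6 — a synapomorphy uniting that clade.
Most parsimonious ingroup topology: (Taxon 1,((Taxon 3,Taxon 5),Taxon 6)).
Taxon 3 and Taxon 5 share a more recent common ancestor with each other than either does with Taxon 1, so Taxon 1 is the least closely related of the three.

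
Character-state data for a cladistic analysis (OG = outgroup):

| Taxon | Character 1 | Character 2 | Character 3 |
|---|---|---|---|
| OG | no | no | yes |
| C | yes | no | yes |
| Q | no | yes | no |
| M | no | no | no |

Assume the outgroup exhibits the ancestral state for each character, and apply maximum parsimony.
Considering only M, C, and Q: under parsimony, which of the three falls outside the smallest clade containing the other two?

Character polarity is set by the outgroup: the derived state is whichever differs from the outgroup's state, so for Character 3 the derived state is 'no', and for the remaining characters it is 'yes'.
Character 1: derived state 'yes' in C only — an autapomorphy, so it tells us nothing about relationships among taxa.
Character 2 (derived state 'yes') is unique to Q (autapomorphy; uninformative for grouping).
Character 3: derived state 'no' in M and Q only — synapomorphy for {M, Q}.
Most parsimonious ingroup topology: (C,(Q,M)).
M and Q share a more recent common ancestor with each other than either does with C, so C is the least closely related of the three.

C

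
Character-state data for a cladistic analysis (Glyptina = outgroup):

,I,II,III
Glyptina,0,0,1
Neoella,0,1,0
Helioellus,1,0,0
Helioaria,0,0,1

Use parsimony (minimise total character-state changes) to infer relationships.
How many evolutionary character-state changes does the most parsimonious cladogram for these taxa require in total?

Character polarity is set by the outgroup: the derived state is whichever differs from the outgroup's state, so for III the derived state is '0', and for the remaining characters it is '1'.
I (derived state '1') is unique to Helioellus (autapomorphy; uninformative for grouping).
II (derived state '1') is unique to Neoella (autapomorphy; uninformative for grouping).
Only Helioellus and Neoella show the derived state '0' for III, supporting them as a clade.
Most parsimonious ingroup topology: ((Neoella,Helioellus),Helioaria).
Changes per character on this tree: I: 1; II: 1; III: 1.
Total = 3.

3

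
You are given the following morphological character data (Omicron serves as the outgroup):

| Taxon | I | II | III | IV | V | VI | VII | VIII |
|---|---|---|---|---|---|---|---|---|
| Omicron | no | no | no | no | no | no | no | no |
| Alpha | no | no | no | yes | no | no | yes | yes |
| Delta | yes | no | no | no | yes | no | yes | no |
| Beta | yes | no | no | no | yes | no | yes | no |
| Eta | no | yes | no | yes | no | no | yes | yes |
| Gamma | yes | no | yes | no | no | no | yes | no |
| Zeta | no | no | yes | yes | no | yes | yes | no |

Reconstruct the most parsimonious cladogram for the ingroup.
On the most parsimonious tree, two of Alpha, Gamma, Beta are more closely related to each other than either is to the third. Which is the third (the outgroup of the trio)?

The outgroup has state 'no' for every character, so 'yes' is the derived state throughout.
I: derived state 'yes' in Beta, Delta, and Gamma only — synapomorphy for {Beta, Delta, Gamma}.
II (derived state 'yes') is unique to Eta (autapomorphy; uninformative for grouping).
III (state 'yes') occurs in Gamma and Zeta but conflicts with the nesting implied by the other characters — most parsimoniously interpreted as homoplasy.
IV (derived state 'yes') is shared by Alpha, Eta, and Zeta — a synapomorphy uniting that clade.
V: derived state 'yes' in Beta and Delta only — synapomorphy for {Beta, Delta}.
VI: derived state 'yes' in Zeta only — an autapomorphy, so it tells us nothing about relationships among taxa.
VII (derived state 'yes') is shared by all ingroup taxa — unites the whole ingroup.
VIII: derived state 'yes' in Alpha and Eta only — synapomorphy for {Alpha, Eta}.
Most parsimonious ingroup topology: (((Alpha,Eta),Zeta),((Delta,Beta),Gamma)).
Gamma and Beta share a more recent common ancestor with each other than either does with Alpha, so Alpha is the least closely related of the three.

Alpha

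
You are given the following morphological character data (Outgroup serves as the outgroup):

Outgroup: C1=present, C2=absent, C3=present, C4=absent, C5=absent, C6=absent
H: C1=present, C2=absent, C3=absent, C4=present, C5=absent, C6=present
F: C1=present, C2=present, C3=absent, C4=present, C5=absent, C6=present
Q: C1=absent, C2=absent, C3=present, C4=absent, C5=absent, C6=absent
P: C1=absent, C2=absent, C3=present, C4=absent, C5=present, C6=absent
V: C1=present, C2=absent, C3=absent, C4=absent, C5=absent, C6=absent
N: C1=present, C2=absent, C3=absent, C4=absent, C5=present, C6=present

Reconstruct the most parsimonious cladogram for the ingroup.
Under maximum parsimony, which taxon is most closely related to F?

H

Character polarity is set by the outgroup: the derived state is whichever differs from the outgroup's state, so for C1, C3 the derived state is 'absent', and for the remaining characters it is 'present'.
Only P and Q show the derived state 'absent' for C1, supporting them as a clade.
C2: derived state 'present' in F only — an autapomorphy, so it tells us nothing about relationships among taxa.
C3: derived state 'absent' in F, H, N, and V only — synapomorphy for {F, H, N, V}.
C4: derived state 'present' in F and H only — synapomorphy for {F, H}.
C5 groups N and P, which is incompatible with the clades supported by the remaining characters; treating it as convergent (homoplasy) costs fewer steps than any alternative tree.
C6: derived state 'present' in F, H, and N only — synapomorphy for {F, H, N}.
Most parsimonious ingroup topology: ((((H,F),N),V),(Q,P)).
F and H form a cherry on this tree, so they are sister taxa.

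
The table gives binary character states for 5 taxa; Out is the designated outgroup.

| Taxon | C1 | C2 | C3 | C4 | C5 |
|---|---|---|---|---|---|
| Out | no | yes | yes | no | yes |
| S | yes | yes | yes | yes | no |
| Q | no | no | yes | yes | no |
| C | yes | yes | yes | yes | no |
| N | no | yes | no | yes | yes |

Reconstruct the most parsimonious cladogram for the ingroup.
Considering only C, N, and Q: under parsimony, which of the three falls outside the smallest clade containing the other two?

N

Character polarity is set by the outgroup: the derived state is whichever differs from the outgroup's state, so for C2, C3, C5 the derived state is 'no', and for the remaining characters it is 'yes'.
C1 (derived state 'yes') is shared by C and S — a synapomorphy uniting that clade.
C2: derived state 'no' in Q only — an autapomorphy, so it tells us nothing about relationships among taxa.
C3 (derived state 'no') is unique to N (autapomorphy; uninformative for grouping).
All ingroup taxa share the derived state 'yes' for C4; it defines the ingroup but does not resolve relationships within it.
Only C, Q, and S show the derived state 'no' for C5, supporting them as a clade.
Most parsimonious ingroup topology: (((S,C),Q),N).
Q and C share a more recent common ancestor with each other than either does with N, so N is the least closely related of the three.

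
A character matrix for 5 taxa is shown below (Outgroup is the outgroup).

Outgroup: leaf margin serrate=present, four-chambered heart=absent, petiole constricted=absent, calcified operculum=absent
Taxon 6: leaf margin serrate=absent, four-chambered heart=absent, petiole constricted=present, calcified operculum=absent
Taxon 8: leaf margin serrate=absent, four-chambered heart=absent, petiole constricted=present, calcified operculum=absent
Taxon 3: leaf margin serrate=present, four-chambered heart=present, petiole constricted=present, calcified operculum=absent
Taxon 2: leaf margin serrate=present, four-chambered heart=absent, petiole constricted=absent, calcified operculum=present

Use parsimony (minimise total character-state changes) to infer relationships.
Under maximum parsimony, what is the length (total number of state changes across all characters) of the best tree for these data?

4

Character polarity is set by the outgroup: the derived state is whichever differs from the outgroup's state, so for leaf margin serrate the derived state is 'absent', and for the remaining characters it is 'present'.
leaf margin serrate: derived state 'absent' in Taxon 6 and Taxon 8 only — synapomorphy for {Taxon 6, Taxon 8}.
four-chambered heart: derived state 'present' in Taxon 3 only — an autapomorphy, so it tells us nothing about relationships among taxa.
Only Taxon 3, Taxon 6, and Taxon 8 show the derived state 'present' for petiole constricted, supporting them as a clade.
calcified operculum: derived state 'present' in Taxon 2 only — an autapomorphy, so it tells us nothing about relationships among taxa.
Most parsimonious ingroup topology: (((Taxon 6,Taxon 8),Taxon 3),Taxon 2).
Changes per character on this tree: leaf margin serrate: 1; four-chambered heart: 1; petiole constricted: 1; calcified operculum: 1.
Total = 4.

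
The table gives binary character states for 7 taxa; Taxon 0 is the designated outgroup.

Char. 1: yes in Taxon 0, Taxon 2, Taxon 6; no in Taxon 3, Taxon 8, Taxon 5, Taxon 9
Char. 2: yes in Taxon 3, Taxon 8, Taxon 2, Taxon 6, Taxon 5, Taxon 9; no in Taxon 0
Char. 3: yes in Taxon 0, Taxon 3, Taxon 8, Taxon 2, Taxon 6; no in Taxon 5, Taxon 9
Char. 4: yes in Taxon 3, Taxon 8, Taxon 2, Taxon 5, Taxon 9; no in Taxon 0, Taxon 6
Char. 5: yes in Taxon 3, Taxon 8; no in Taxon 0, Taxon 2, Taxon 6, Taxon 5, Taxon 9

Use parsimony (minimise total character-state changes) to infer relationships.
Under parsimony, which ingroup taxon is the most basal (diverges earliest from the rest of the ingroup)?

Taxon 6

Character polarity is set by the outgroup: the derived state is whichever differs from the outgroup's state, so for Char. 1, Char. 3 the derived state is 'no', and for the remaining characters it is 'yes'.
Char. 1 (derived state 'no') is shared by Taxon 3, Taxon 5, Taxon 8, and Taxon 9 — a synapomorphy uniting that clade.
Char. 2 (derived state 'yes') is shared by all ingroup taxa — unites the whole ingroup.
Only Taxon 5 and Taxon 9 show the derived state 'no' for Char. 3, supporting them as a clade.
Only Taxon 2, Taxon 3, Taxon 5, Taxon 8, and Taxon 9 show the derived state 'yes' for Char. 4, supporting them as a clade.
Char. 5: derived state 'yes' in Taxon 3 and Taxon 8 only — synapomorphy for {Taxon 3, Taxon 8}.
Most parsimonious ingroup topology: ((((Taxon 3,Taxon 8),(Taxon 5,Taxon 9)),Taxon 2),Taxon 6).
Taxon 6 is sister to the clade containing all other ingroup taxa, so it is the earliest-diverging (most basal) ingroup lineage.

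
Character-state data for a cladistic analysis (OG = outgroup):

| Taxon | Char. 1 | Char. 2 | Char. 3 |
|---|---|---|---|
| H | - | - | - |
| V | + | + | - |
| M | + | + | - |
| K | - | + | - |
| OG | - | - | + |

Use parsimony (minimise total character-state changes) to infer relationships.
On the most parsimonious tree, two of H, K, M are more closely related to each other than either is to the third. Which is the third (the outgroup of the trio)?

Character polarity is set by the outgroup: the derived state is whichever differs from the outgroup's state, so for Char. 3 the derived state is '-', and for the remaining characters it is '+'.
Char. 1: derived state '+' in M and V only — synapomorphy for {M, V}.
Only K, M, and V show the derived state '+' for Char. 2, supporting them as a clade.
All ingroup taxa share the derived state '-' for Char. 3; it defines the ingroup but does not resolve relationships within it.
Most parsimonious ingroup topology: (((V,M),K),H).
K and M share a more recent common ancestor with each other than either does with H, so H is the least closely related of the three.

H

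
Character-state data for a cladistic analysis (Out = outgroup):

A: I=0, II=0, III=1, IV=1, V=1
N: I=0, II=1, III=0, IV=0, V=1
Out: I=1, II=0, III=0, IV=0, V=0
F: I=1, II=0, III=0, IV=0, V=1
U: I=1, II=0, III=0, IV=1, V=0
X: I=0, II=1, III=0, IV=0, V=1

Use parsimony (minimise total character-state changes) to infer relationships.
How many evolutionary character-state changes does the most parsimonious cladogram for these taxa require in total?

Character polarity is set by the outgroup: the derived state is whichever differs from the outgroup's state, so for I the derived state is '0', and for the remaining characters it is '1'.
Only A, N, and X show the derived state '0' for I, supporting them as a clade.
II: derived state '1' in N and X only — synapomorphy for {N, X}.
III (derived state '1') is unique to A (autapomorphy; uninformative for grouping).
IV (state '1') occurs in A and U but conflicts with the nesting implied by the other characters — most parsimoniously interpreted as homoplasy.
V (derived state '1') is shared by A, F, N, and X — a synapomorphy uniting that clade.
Most parsimonious ingroup topology: (U,(((N,X),A),F)).
Changes per character on this tree: I: 1; II: 1; III: 1; IV: 2; V: 1.
Total = 6.

6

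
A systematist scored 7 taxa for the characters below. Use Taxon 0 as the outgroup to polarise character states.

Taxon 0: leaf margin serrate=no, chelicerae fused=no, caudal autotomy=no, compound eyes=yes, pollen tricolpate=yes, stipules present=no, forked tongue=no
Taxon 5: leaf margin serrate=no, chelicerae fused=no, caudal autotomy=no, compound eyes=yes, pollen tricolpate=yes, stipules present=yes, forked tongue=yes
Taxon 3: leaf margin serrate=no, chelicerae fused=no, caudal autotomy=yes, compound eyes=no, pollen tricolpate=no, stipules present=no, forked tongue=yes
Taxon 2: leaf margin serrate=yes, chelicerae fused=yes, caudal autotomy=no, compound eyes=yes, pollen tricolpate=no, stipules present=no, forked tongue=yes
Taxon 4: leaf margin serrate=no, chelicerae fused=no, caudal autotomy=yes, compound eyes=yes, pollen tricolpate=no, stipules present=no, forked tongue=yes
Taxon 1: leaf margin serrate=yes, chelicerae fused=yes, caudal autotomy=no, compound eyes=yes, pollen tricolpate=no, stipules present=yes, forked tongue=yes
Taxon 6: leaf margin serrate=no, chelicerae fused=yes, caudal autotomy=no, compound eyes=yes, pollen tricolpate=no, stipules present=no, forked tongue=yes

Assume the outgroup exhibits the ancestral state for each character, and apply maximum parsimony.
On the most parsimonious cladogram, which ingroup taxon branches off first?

Taxon 5

Character polarity is set by the outgroup: the derived state is whichever differs from the outgroup's state, so for compound eyes, pollen tricolpate the derived state is 'no', and for the remaining characters it is 'yes'.
Only Taxon 1 and Taxon 2 show the derived state 'yes' for leaf margin serrate, supporting them as a clade.
Only Taxon 1, Taxon 2, and Taxon 6 show the derived state 'yes' for chelicerae fused, supporting them as a clade.
caudal autotomy (derived state 'yes') is shared by Taxon 3 and Taxon 4 — a synapomorphy uniting that clade.
compound eyes: derived state 'no' in Taxon 3 only — an autapomorphy, so it tells us nothing about relationships among taxa.
pollen tricolpate (derived state 'no') is shared by Taxon 1, Taxon 2, Taxon 3, Taxon 4, and Taxon 6 — a synapomorphy uniting that clade.
stipules present groups Taxon 1 and Taxon 5, which is incompatible with the clades supported by the remaining characters; treating it as convergent (homoplasy) costs fewer steps than any alternative tree.
All ingroup taxa share the derived state 'yes' for forked tongue; it defines the ingroup but does not resolve relationships within it.
Most parsimonious ingroup topology: (Taxon 5,((Taxon 3,Taxon 4),((Taxon 2,Taxon 1),Taxon 6))).
Taxon 5 is sister to the clade containing all other ingroup taxa, so it is the earliest-diverging (most basal) ingroup lineage.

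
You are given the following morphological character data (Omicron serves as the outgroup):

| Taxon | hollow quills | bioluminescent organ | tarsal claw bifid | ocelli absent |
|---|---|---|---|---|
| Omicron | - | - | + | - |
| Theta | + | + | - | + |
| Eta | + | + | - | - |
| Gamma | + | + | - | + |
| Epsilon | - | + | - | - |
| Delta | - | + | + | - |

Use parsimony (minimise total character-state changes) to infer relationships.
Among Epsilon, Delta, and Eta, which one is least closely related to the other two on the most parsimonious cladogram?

Delta

Character polarity is set by the outgroup: the derived state is whichever differs from the outgroup's state, so for tarsal claw bifid the derived state is '-', and for the remaining characters it is '+'.
hollow quills (derived state '+') is shared by Eta, Gamma, and Theta — a synapomorphy uniting that clade.
bioluminescent organ (derived state '+') is shared by all ingroup taxa — unites the whole ingroup.
Only Epsilon, Eta, Gamma, and Theta show the derived state '-' for tarsal claw bifid, supporting them as a clade.
ocelli absent: derived state '+' in Gamma and Theta only — synapomorphy for {Gamma, Theta}.
Most parsimonious ingroup topology: ((((Theta,Gamma),Eta),Epsilon),Delta).
Epsilon and Eta share a more recent common ancestor with each other than either does with Delta, so Delta is the least closely related of the three.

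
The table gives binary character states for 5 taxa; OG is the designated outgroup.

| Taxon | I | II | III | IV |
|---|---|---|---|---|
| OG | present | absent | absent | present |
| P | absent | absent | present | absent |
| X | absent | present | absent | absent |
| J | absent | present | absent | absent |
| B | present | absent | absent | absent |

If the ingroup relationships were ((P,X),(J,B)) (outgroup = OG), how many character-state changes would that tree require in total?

6

Map each character onto ((P,X),(J,B)) (rooted by OG) and count the minimum state changes it requires (Fitch parsimony):
I: 2; II: 2; III: 1; IV: 1.
Total tree length = 6.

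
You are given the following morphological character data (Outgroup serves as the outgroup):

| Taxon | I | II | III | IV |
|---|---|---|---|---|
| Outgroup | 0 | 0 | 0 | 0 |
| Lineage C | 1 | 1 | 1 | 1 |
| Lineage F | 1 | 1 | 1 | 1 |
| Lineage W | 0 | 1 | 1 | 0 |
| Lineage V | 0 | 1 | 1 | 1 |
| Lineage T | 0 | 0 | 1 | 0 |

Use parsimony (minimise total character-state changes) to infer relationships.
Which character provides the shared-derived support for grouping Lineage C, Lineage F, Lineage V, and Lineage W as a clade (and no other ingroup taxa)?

II

The outgroup has state '0' for every character, so '1' is the derived state throughout.
I (derived state '1') is shared by Lineage C and Lineage F — a synapomorphy uniting that clade.
II: derived state '1' in Lineage C, Lineage F, Lineage V, and Lineage W only — synapomorphy for {Lineage C, Lineage F, Lineage V, Lineage W}.
III (derived state '1') is shared by all ingroup taxa — unites the whole ingroup.
Only Lineage C, Lineage F, and Lineage V show the derived state '1' for IV, supporting them as a clade.
Most parsimonious ingroup topology: ((((Lineage C,Lineage F),Lineage V),Lineage W),Lineage T).
The clade {Lineage C, Lineage F, Lineage V, Lineage W} is supported by II: its derived state '1' occurs in exactly those taxa and in no other taxon (including the outgroup).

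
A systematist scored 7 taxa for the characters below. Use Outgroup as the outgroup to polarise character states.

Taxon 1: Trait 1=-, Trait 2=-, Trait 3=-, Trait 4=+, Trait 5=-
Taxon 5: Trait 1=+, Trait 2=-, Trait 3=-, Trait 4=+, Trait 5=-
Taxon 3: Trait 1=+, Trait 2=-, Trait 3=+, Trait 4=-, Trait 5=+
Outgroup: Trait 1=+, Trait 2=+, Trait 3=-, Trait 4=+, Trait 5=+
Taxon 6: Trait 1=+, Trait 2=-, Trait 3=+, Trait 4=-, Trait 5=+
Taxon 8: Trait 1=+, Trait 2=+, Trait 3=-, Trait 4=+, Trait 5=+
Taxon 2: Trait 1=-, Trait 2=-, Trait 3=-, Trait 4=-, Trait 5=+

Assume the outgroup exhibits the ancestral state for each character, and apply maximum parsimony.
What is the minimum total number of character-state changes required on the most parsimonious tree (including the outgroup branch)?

Character polarity is set by the outgroup: the derived state is whichever differs from the outgroup's state, so for Trait 1, Trait 2, Trait 4, Trait 5 the derived state is '-', and for the remaining characters it is '+'.
Trait 1 groups Taxon 1 and Taxon 2, which is incompatible with the clades supported by the remaining characters; treating it as convergent (homoplasy) costs fewer steps than any alternative tree.
Only Taxon 1, Taxon 2, Taxon 3, Taxon 5, and Taxon 6 show the derived state '-' for Trait 2, supporting them as a clade.
Only Taxon 3 and Taxon 6 show the derived state '+' for Trait 3, supporting them as a clade.
Only Taxon 2, Taxon 3, and Taxon 6 show the derived state '-' for Trait 4, supporting them as a clade.
Trait 5 (derived state '-') is shared by Taxon 1 and Taxon 5 — a synapomorphy uniting that clade.
Most parsimonious ingroup topology: (((Taxon 1,Taxon 5),((Taxon 3,Taxon 6),Taxon 2)),Taxon 8).
Changes per character on this tree: Trait 1: 2; Trait 2: 1; Trait 3: 1; Trait 4: 1; Trait 5: 1.
Total = 6.

6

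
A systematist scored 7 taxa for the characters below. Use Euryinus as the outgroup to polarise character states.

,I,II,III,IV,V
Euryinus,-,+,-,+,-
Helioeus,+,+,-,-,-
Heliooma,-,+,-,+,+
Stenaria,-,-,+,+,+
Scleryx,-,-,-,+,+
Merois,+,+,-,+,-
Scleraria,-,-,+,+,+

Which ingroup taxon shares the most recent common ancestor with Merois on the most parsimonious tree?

Character polarity is set by the outgroup: the derived state is whichever differs from the outgroup's state, so for II, IV the derived state is '-', and for the remaining characters it is '+'.
Only Helioeus and Merois show the derived state '+' for I, supporting them as a clade.
II (derived state '-') is shared by Scleraria, Scleryx, and Stenaria — a synapomorphy uniting that clade.
Only Scleraria and Stenaria show the derived state '+' for III, supporting them as a clade.
IV (derived state '-') is unique to Helioeus (autapomorphy; uninformative for grouping).
Only Heliooma, Scleraria, Scleryx, and Stenaria show the derived state '+' for V, supporting them as a clade.
Most parsimonious ingroup topology: ((Helioeus,Merois),(Heliooma,((Stenaria,Scleraria),Scleryx))).
Merois and Helioeus form a cherry on this tree, so they are sister taxa.

Helioeus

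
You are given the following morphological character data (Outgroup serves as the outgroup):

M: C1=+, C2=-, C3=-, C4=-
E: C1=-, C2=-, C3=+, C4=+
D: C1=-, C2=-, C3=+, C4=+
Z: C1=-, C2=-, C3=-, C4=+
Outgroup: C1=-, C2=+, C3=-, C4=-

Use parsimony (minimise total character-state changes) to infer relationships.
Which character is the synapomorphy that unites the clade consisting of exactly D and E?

C3

Character polarity is set by the outgroup: the derived state is whichever differs from the outgroup's state, so for C2 the derived state is '-', and for the remaining characters it is '+'.
C1: derived state '+' in M only — an autapomorphy, so it tells us nothing about relationships among taxa.
All ingroup taxa share the derived state '-' for C2; it defines the ingroup but does not resolve relationships within it.
C3 (derived state '+') is shared by D and E — a synapomorphy uniting that clade.
C4: derived state '+' in D, E, and Z only — synapomorphy for {D, E, Z}.
Most parsimonious ingroup topology: (M,((E,D),Z)).
The clade {D, E} is supported by C3: its derived state '+' occurs in exactly those taxa and in no other taxon (including the outgroup).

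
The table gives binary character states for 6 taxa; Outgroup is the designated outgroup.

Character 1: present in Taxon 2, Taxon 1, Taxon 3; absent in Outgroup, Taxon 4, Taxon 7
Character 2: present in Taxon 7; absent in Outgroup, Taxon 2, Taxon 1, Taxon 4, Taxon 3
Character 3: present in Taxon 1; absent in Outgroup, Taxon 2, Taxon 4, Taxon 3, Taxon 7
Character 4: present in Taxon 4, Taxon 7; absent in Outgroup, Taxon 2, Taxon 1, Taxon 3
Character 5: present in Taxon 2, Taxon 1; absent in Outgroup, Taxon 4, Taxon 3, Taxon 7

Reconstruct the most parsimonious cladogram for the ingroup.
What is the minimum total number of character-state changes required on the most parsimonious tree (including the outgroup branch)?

5

The outgroup has state 'absent' for every character, so 'present' is the derived state throughout.
Character 1: derived state 'present' in Taxon 1, Taxon 2, and Taxon 3 only — synapomorphy for {Taxon 1, Taxon 2, Taxon 3}.
Character 2: derived state 'present' in Taxon 7 only — an autapomorphy, so it tells us nothing about relationships among taxa.
Character 3 (derived state 'present') is unique to Taxon 1 (autapomorphy; uninformative for grouping).
Only Taxon 4 and Taxon 7 show the derived state 'present' for Character 4, supporting them as a clade.
Character 5: derived state 'present' in Taxon 1 and Taxon 2 only — synapomorphy for {Taxon 1, Taxon 2}.
Most parsimonious ingroup topology: (((Taxon 2,Taxon 1),Taxon 3),(Taxon 4,Taxon 7)).
Changes per character on this tree: Character 1: 1; Character 2: 1; Character 3: 1; Character 4: 1; Character 5: 1.
Total = 5.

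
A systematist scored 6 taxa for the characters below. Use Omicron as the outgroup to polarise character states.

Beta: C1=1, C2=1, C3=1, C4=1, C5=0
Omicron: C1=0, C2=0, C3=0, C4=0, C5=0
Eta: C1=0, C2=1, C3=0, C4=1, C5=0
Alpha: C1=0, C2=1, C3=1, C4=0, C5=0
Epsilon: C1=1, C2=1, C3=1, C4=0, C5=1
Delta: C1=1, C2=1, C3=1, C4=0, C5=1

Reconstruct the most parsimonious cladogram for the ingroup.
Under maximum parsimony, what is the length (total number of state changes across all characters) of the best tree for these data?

6

The outgroup has state '0' for every character, so '1' is the derived state throughout.
Only Beta, Delta, and Epsilon show the derived state '1' for C1, supporting them as a clade.
C2 (derived state '1') is shared by all ingroup taxa — unites the whole ingroup.
C3: derived state '1' in Alpha, Beta, Delta, and Epsilon only — synapomorphy for {Alpha, Beta, Delta, Epsilon}.
C4 groups Beta and Eta, which is incompatible with the clades supported by the remaining characters; treating it as convergent (homoplasy) costs fewer steps than any alternative tree.
C5 (derived state '1') is shared by Delta and Epsilon — a synapomorphy uniting that clade.
Most parsimonious ingroup topology: (((Beta,(Epsilon,Delta)),Alpha),Eta).
Changes per character on this tree: C1: 1; C2: 1; C3: 1; C4: 2; C5: 1.
Total = 6.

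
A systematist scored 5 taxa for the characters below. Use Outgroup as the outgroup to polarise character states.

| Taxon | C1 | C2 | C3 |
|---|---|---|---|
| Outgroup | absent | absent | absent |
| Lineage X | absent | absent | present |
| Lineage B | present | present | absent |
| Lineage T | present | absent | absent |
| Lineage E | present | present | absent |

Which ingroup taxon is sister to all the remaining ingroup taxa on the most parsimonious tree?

Lineage X

The outgroup has state 'absent' for every character, so 'present' is the derived state throughout.
C1 (derived state 'present') is shared by Lineage B, Lineage E, and Lineage T — a synapomorphy uniting that clade.
Only Lineage B and Lineage E show the derived state 'present' for C2, supporting them as a clade.
C3 (derived state 'present') is unique to Lineage X (autapomorphy; uninformative for grouping).
Most parsimonious ingroup topology: (Lineage X,((Lineage B,Lineage E),Lineage T)).
Lineage X is sister to the clade containing all other ingroup taxa, so it is the earliest-diverging (most basal) ingroup lineage.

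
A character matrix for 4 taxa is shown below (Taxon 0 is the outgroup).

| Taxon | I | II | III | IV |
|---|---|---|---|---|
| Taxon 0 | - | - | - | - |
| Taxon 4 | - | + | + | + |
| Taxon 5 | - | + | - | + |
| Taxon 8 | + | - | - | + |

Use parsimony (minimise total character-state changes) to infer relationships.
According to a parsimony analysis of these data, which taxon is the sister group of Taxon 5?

Taxon 4

The outgroup has state '-' for every character, so '+' is the derived state throughout.
I (derived state '+') is unique to Taxon 8 (autapomorphy; uninformative for grouping).
II (derived state '+') is shared by Taxon 4 and Taxon 5 — a synapomorphy uniting that clade.
III: derived state '+' in Taxon 4 only — an autapomorphy, so it tells us nothing about relationships among taxa.
All ingroup taxa share the derived state '+' for IV; it defines the ingroup but does not resolve relationships within it.
Most parsimonious ingroup topology: ((Taxon 4,Taxon 5),Taxon 8).
Taxon 5 and Taxon 4 form a cherry on this tree, so they are sister taxa.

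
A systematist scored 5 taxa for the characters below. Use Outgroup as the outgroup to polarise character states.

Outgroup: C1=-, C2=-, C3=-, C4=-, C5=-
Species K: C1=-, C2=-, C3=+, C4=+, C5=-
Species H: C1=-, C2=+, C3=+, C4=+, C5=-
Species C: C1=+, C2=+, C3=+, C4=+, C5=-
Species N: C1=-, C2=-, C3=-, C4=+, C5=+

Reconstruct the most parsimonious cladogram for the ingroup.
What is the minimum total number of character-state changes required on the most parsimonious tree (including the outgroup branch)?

The outgroup has state '-' for every character, so '+' is the derived state throughout.
C1 (derived state '+') is unique to Species C (autapomorphy; uninformative for grouping).
C2: derived state '+' in Species C and Species H only — synapomorphy for {Species C, Species H}.
Only Species C, Species H, and Species K show the derived state '+' for C3, supporting them as a clade.
All ingroup taxa share the derived state '+' for C4; it defines the ingroup but does not resolve relationships within it.
C5 (derived state '+') is unique to Species N (autapomorphy; uninformative for grouping).
Most parsimonious ingroup topology: ((Species K,(Species H,Species C)),Species N).
Changes per character on this tree: C1: 1; C2: 1; C3: 1; C4: 1; C5: 1.
Total = 5.

5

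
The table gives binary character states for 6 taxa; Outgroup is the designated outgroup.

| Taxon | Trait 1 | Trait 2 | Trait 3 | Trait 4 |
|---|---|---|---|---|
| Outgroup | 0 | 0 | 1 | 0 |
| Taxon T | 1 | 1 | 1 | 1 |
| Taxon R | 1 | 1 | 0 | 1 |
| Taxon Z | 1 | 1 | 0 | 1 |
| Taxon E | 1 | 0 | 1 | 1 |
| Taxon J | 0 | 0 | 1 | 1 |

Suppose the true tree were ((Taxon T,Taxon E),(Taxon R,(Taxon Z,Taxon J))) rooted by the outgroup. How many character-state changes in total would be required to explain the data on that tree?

8

Map each character onto ((Taxon T,Taxon E),(Taxon R,(Taxon Z,Taxon J))) (rooted by Outgroup) and count the minimum state changes it requires (Fitch parsimony):
Trait 1: 2; Trait 2: 3; Trait 3: 2; Trait 4: 1.
Total tree length = 8.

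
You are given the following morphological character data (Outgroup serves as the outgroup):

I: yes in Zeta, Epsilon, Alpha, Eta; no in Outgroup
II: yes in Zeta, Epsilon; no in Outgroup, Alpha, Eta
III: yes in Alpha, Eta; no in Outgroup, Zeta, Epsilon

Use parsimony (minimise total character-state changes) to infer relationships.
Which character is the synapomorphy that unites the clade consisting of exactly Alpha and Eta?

The outgroup has state 'no' for every character, so 'yes' is the derived state throughout.
All ingroup taxa share the derived state 'yes' for I; it defines the ingroup but does not resolve relationships within it.
II: derived state 'yes' in Epsilon and Zeta only — synapomorphy for {Epsilon, Zeta}.
III: derived state 'yes' in Alpha and Eta only — synapomorphy for {Alpha, Eta}.
Most parsimonious ingroup topology: ((Zeta,Epsilon),(Alpha,Eta)).
The clade {Alpha, Eta} is supported by III: its derived state 'yes' occurs in exactly those taxa and in no other taxon (including the outgroup).

III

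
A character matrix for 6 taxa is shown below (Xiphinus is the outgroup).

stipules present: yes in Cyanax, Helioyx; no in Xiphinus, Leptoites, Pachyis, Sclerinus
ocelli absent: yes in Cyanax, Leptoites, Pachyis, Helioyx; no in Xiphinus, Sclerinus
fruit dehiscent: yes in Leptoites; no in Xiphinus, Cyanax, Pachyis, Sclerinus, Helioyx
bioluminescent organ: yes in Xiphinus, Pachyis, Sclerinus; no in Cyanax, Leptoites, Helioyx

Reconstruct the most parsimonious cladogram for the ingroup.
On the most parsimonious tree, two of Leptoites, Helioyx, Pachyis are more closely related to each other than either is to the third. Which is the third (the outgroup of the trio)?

Pachyis

Character polarity is set by the outgroup: the derived state is whichever differs from the outgroup's state, so for bioluminescent organ the derived state is 'no', and for the remaining characters it is 'yes'.
stipules present: derived state 'yes' in Cyanax and Helioyx only — synapomorphy for {Cyanax, Helioyx}.
ocelli absent: derived state 'yes' in Cyanax, Helioyx, Leptoites, and Pachyis only — synapomorphy for {Cyanax, Helioyx, Leptoites, Pachyis}.
fruit dehiscent: derived state 'yes' in Leptoites only — an autapomorphy, so it tells us nothing about relationships among taxa.
bioluminescent organ (derived state 'no') is shared by Cyanax, Helioyx, and Leptoites — a synapomorphy uniting that clade.
Most parsimonious ingroup topology: ((((Cyanax,Helioyx),Leptoites),Pachyis),Sclerinus).
Helioyx and Leptoites share a more recent common ancestor with each other than either does with Pachyis, so Pachyis is the least closely related of the three.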